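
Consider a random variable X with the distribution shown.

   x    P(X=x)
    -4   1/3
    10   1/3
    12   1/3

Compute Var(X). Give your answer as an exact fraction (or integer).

E[X] = (1/3)·(-4) + (1/3)·10 + (1/3)·12 = 6
E[X²] = (1/3)·16 + (1/3)·100 + (1/3)·144 = 260/3
Var(X) = 260/3 − (6)² = 152/3

152/3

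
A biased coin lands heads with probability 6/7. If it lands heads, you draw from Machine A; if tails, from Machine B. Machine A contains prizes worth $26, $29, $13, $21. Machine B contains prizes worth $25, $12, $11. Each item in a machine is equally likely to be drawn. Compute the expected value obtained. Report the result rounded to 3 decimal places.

$21.357

E[X | Machine A] = (26 + 29 + 13 + 21)/4 = 89/4
E[X | Machine B] = (25 + 12 + 11)/3 = 16
E[X] = (6/7)·89/4 + (1/7)·16 = 299/14 ≈ 21.357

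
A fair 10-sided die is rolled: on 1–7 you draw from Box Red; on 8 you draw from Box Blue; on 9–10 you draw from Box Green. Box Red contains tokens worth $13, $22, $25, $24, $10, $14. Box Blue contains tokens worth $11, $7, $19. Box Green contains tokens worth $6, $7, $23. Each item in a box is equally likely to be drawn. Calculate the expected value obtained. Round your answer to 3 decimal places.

E[X | Box Red] = (13 + 22 + 25 + 24 + 10 + 14)/6 = 18
E[X | Box Blue] = (11 + 7 + 19)/3 = 37/3
E[X | Box Green] = (6 + 7 + 23)/3 = 12
E[X] = (7/10)·18 + (1/10)·37/3 + (1/5)·12 = 487/30 ≈ 16.233

$16.233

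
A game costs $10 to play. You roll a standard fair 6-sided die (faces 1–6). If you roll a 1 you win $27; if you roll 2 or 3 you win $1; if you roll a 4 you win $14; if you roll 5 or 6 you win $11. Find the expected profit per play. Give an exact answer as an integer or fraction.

E[payout] = (1/3)·1 + (1/3)·11 + (1/6)·14 + (1/6)·27 = 65/6
Expected profit = 65/6 − 10 = 5/6

5/6 dollars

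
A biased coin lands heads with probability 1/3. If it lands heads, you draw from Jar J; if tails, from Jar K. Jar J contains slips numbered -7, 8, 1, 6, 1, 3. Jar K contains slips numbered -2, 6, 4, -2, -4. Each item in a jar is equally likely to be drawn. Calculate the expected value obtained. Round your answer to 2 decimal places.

E[X | Jar J] = (-7 + 8 + 1 + 6 + 1 + 3)/6 = 2
E[X | Jar K] = (-2 + 6 + 4 − 2 − 4)/5 = 2/5
E[X] = (1/3)·2 + (2/3)·2/5 = 14/15 ≈ 0.93

0.93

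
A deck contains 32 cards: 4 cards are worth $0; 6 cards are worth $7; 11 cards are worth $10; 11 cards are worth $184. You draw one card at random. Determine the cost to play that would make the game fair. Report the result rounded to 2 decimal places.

$68.00

E[payout] = (4/32)·0 + (6/32)·7 + (11/32)·10 + (11/32)·184 = 68
Fair fee = E[payout] = 68 ≈ $68.00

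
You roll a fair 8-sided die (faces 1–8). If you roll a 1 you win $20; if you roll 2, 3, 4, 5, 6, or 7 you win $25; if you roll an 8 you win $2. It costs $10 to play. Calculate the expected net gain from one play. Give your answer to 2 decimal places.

$11.50

E[payout] = (1/8)·2 + (1/8)·20 + (3/4)·25 = 43/2
Expected profit = 43/2 − 10 = 23/2 ≈ $11.50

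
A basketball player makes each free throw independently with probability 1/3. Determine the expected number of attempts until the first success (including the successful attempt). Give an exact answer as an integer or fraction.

For a geometric distribution, E[trials] = 1/p = 1/(1/3) = 3.

3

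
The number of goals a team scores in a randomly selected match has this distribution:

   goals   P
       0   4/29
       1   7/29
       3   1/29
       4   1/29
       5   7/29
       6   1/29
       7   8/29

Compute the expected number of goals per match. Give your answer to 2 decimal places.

E[X] = (4/29)·0 + (7/29)·1 + (1/29)·3 + (1/29)·4 + (7/29)·5 + (1/29)·6 + (8/29)·7
     = 111/29 ≈ 3.83

3.83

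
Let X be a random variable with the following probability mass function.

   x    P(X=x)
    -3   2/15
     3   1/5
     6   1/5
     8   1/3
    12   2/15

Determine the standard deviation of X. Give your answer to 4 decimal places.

E[X] = 17/3, E[X²] = 761/15
Var(X) = E[X²] − (E[X])² = 761/15 − 289/9 = 838/45
SD(X) = √(838/45) ≈ 4.3153

4.3153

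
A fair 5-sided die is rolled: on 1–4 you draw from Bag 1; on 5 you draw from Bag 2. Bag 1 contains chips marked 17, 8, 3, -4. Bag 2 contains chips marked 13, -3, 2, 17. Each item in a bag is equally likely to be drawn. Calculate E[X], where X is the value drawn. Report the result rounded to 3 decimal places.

6.250

E[X | Bag 1] = (17 + 8 + 3 − 4)/4 = 6
E[X | Bag 2] = (13 − 3 + 2 + 17)/4 = 29/4
E[X] = (4/5)·6 + (1/5)·29/4 = 25/4 ≈ 6.250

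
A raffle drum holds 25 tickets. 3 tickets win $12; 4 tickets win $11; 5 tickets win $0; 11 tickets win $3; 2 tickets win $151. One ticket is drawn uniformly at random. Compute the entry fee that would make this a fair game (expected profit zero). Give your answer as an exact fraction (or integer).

83/5 dollars

E[payout] = (3/25)·12 + (4/25)·11 + (5/25)·0 + (11/25)·3 + (2/25)·151 = 83/5
Fair fee = E[payout] = 83/5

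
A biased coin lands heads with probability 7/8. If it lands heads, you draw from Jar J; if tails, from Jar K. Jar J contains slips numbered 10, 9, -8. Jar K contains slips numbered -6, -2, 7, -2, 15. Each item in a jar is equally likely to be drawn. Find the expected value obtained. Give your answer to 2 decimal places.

E[X | Jar J] = (10 + 9 − 8)/3 = 11/3
E[X | Jar K] = (-6 − 2 + 7 − 2 + 15)/5 = 12/5
E[X] = (7/8)·11/3 + (1/8)·12/5 = 421/120 ≈ 3.51

3.51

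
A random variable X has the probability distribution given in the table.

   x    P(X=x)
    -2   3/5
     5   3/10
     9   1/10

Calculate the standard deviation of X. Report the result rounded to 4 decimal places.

4.0694

E[X] = 6/5, E[X²] = 18
Var(X) = E[X²] − (E[X])² = 18 − 36/25 = 414/25
SD(X) = √(414/25) ≈ 4.0694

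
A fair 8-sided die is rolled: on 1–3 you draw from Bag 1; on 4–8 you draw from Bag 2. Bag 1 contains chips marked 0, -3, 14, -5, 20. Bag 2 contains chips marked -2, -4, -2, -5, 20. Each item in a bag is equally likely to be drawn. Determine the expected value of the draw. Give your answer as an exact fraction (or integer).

113/40

E[X | Bag 1] = (0 − 3 + 14 − 5 + 20)/5 = 26/5
E[X | Bag 2] = (-2 − 4 − 2 − 5 + 20)/5 = 7/5
E[X] = (3/8)·26/5 + (5/8)·7/5 = 113/40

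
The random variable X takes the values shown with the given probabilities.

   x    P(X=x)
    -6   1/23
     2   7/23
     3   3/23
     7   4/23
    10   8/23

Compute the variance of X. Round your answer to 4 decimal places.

E[X] = (1/23)·(-6) + (7/23)·2 + (3/23)·3 + (4/23)·7 + (8/23)·10 = 125/23
E[X²] = (1/23)·36 + (7/23)·4 + (3/23)·9 + (4/23)·49 + (8/23)·100 = 1087/23
Var(X) = 1087/23 − (125/23)² = 9376/529 ≈ 17.7240

17.7240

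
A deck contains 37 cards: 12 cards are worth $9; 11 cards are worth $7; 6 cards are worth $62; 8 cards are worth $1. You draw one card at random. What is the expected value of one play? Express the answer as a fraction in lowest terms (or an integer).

E[payout] = (12/37)·9 + (11/37)·7 + (6/37)·62 + (8/37)·1 = 565/37

565/37 dollars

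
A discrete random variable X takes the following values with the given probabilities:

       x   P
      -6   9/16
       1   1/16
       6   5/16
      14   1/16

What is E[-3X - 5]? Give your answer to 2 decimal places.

-3.31

E[-3x-5] = (9/16)·13 + (1/16)·(-8) + (5/16)·(-23) + (1/16)·(-47)
     = -53/16 ≈ -3.31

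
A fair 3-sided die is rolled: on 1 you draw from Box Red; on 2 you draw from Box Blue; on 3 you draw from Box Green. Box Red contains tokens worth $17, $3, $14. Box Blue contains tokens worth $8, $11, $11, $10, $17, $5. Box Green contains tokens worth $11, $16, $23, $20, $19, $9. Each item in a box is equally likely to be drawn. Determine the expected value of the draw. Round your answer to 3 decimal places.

$12.667

E[X | Box Red] = (17 + 3 + 14)/3 = 34/3
E[X | Box Blue] = (8 + 11 + 11 + 10 + 17 + 5)/6 = 31/3
E[X | Box Green] = (11 + 16 + 23 + 20 + 19 + 9)/6 = 49/3
E[X] = (1/3)·34/3 + (1/3)·31/3 + (1/3)·49/3 = 38/3 ≈ 12.667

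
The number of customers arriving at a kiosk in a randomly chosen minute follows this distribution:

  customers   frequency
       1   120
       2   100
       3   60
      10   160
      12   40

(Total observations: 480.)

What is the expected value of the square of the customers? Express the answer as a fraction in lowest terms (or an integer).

1141/24

Total = 480, so P(customers=1) = 120/480, etc.
E[X²] = (1/4)·1 + (5/24)·4 + (1/8)·9 + (1/3)·100 + (1/12)·144
     = 1141/24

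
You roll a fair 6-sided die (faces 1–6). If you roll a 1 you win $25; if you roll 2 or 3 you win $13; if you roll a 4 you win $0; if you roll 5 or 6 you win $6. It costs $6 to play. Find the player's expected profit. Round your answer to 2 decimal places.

E[payout] = (1/6)·0 + (1/3)·6 + (1/3)·13 + (1/6)·25 = 21/2
Expected profit = 21/2 − 6 = 9/2 ≈ $4.50

$4.50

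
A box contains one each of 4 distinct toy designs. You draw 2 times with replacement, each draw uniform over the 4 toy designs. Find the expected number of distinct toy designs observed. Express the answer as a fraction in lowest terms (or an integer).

7/4

Let Xⱼ=1 if type j appears at least once. P(Xⱼ=1) = 1 − ((4−1)/4)^2 = 7/16.
E[#distinct] = 4·7/16 = 7/4.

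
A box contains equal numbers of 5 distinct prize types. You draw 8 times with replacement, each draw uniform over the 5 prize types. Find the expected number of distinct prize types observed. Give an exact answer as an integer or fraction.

Let Xⱼ=1 if type j appears at least once. P(Xⱼ=1) = 1 − ((5−1)/5)^8 = 325089/390625.
E[#distinct] = 5·325089/390625 = 325089/78125.

325089/78125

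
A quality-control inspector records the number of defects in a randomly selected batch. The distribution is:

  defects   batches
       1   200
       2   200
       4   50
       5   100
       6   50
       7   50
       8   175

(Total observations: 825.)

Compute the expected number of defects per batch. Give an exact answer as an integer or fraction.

134/33

Total = 825, so P(defects=1) = 200/825, etc.
E[X] = (8/33)·1 + (8/33)·2 + (2/33)·4 + (4/33)·5 + (2/33)·6 + (2/33)·7 + (7/33)·8
     = 134/33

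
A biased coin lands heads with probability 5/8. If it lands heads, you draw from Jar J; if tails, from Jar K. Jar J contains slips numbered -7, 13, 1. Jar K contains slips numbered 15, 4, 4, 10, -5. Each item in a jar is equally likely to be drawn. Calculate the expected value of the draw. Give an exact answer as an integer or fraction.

E[X | Jar J] = (-7 + 13 + 1)/3 = 7/3
E[X | Jar K] = (15 + 4 + 4 + 10 − 5)/5 = 28/5
E[X] = (5/8)·7/3 + (3/8)·28/5 = 427/120

427/120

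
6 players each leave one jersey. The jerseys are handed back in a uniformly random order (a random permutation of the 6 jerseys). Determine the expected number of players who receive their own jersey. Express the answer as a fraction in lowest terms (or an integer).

1

Let Xᵢ = 1 if person i gets their own jersey. For each i, P(Xᵢ=1) = 1/6.
By linearity of expectation, E[X₁+…+X_6] = 6·(1/6) = 1.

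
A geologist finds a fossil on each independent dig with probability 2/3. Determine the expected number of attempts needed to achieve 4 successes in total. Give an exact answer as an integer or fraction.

6

By linearity (sum of 4 independent geometric waits), E[trials] = 4/p = 4/(2/3) = 6.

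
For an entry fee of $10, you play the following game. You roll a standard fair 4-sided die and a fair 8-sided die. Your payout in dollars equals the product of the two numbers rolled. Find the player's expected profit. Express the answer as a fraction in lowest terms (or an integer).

5/4 dollars

Distribution of the product of the two numbers rolled: 1 w.p. 1/32, 2 w.p. 1/16, 3 w.p. 1/16, 4 w.p. 3/32, 5 w.p. 1/32, 6 w.p. 3/32, …
E[payout] = (1/32)·1 + (1/16)·2 + (1/16)·3 + (3/32)·4 + (1/32)·5 + (3/32)·6 + (1/32)·7 + (3/32)·8 + (1/32)·9 + (1/32)·10 + (3/32)·12 + (1/32)·14 + (1/32)·15 + (1/16)·16 + (1/32)·18 + (1/32)·20 + (1/32)·21 + (1/16)·24 + (1/32)·28 + (1/32)·32 = 45/4
Expected profit = 45/4 − 10 = 5/4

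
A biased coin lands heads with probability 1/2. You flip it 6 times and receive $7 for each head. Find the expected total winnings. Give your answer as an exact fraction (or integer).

E[#heads] = 6·1/2 = 3 (linearity over flips).
E[winnings] = 7·3 = 21.

$21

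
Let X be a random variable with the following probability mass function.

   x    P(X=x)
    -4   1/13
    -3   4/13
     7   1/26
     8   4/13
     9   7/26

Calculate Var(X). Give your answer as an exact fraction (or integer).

E[X] = (1/13)·(-4) + (4/13)·(-3) + (1/26)·7 + (4/13)·8 + (7/26)·9 = 51/13
E[X²] = (1/13)·16 + (4/13)·9 + (1/26)·49 + (4/13)·64 + (7/26)·81 = 616/13
Var(X) = 616/13 − (51/13)² = 5407/169

5407/169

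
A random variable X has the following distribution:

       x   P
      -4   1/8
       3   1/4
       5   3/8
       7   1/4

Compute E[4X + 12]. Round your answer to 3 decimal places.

E[4x+12] = (1/8)·(-4) + (1/4)·24 + (3/8)·32 + (1/4)·40
     = 55/2 ≈ 27.500

27.500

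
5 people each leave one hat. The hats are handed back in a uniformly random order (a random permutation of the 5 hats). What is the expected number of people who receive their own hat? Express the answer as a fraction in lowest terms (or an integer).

1

Let Xᵢ = 1 if person i gets their own hat. For each i, P(Xᵢ=1) = 1/5.
By linearity of expectation, E[X₁+…+X_5] = 5·(1/5) = 1.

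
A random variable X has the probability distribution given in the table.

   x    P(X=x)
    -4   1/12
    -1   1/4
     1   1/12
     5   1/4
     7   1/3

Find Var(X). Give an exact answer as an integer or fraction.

2123/144

E[X] = (1/12)·(-4) + (1/4)·(-1) + (1/12)·1 + (1/4)·5 + (1/3)·7 = 37/12
E[X²] = (1/12)·16 + (1/4)·1 + (1/12)·1 + (1/4)·25 + (1/3)·49 = 97/4
Var(X) = 97/4 − (37/12)² = 2123/144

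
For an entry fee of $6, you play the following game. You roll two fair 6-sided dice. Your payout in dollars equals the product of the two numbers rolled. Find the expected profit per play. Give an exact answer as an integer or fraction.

25/4 dollars

Distribution of the product of the two numbers rolled: 1 w.p. 1/36, 2 w.p. 1/18, 3 w.p. 1/18, 4 w.p. 1/12, 5 w.p. 1/18, 6 w.p. 1/9, …
E[payout] = (1/36)·1 + (1/18)·2 + (1/18)·3 + (1/12)·4 + (1/18)·5 + (1/9)·6 + (1/18)·8 + (1/36)·9 + (1/18)·10 + (1/9)·12 + (1/18)·15 + (1/36)·16 + (1/18)·18 + (1/18)·20 + (1/18)·24 + (1/36)·25 + (1/18)·30 + (1/36)·36 = 49/4
Expected profit = 49/4 − 6 = 25/4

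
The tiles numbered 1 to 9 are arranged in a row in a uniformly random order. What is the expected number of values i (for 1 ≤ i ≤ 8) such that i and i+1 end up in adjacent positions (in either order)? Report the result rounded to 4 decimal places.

1.7778

For each i ∈ {1,…,8}, let Xᵢ = 1 if i and i+1 are adjacent. P(Xᵢ=1) = 2·(9−1)!/9! = 2/9.
By linearity, E[ΣXᵢ] = (8)·(2/9) = 16/9.
≈ 1.7778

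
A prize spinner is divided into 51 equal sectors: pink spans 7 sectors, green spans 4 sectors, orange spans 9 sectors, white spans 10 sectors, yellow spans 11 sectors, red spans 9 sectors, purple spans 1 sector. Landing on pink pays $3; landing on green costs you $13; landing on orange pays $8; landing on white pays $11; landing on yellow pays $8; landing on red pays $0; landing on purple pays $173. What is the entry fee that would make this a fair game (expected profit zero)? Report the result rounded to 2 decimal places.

$8.08

E[payout] = (7/51)·3 + (4/51)·(-13) + (9/51)·8 + (10/51)·11 + (11/51)·8 + (9/51)·0 + (1/51)·173 = 412/51
Fair fee = E[payout] = 412/51 ≈ $8.08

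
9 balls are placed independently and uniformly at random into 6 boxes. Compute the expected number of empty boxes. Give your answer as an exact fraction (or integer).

Let Xⱼ=1 if box j is empty. P(Xⱼ=1) = ((6-1)/6)^9 = 1953125/10077696.
By linearity, E[#empty] = 6·1953125/10077696 = 1953125/1679616.

1953125/1679616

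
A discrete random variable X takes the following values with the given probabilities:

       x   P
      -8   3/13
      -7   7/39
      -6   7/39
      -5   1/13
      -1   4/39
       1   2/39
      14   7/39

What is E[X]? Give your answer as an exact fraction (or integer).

-82/39

E[X] = (3/13)·(-8) + (7/39)·(-7) + (7/39)·(-6) + (1/13)·(-5) + (4/39)·(-1) + (2/39)·1 + (7/39)·14
     = -82/39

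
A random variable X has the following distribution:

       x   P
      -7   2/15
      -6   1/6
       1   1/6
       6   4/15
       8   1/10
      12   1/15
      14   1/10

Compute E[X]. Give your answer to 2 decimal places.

2.83

E[X] = (2/15)·(-7) + (1/6)·(-6) + (1/6)·1 + (4/15)·6 + (1/10)·8 + (1/15)·12 + (1/10)·14
     = 17/6 ≈ 2.83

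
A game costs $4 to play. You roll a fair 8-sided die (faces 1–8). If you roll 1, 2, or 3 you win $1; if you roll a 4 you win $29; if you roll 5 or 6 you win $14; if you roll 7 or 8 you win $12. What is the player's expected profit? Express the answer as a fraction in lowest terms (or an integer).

E[payout] = (3/8)·1 + (1/4)·12 + (1/4)·14 + (1/8)·29 = 21/2
Expected profit = 21/2 − 4 = 13/2

13/2 dollars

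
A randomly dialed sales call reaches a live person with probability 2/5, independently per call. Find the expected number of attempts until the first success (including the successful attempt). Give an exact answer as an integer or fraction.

For a geometric distribution, E[trials] = 1/p = 1/(2/5) = 5/2.

5/2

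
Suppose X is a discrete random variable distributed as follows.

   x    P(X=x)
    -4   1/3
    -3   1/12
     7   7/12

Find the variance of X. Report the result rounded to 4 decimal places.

E[X] = (1/3)·(-4) + (1/12)·(-3) + (7/12)·7 = 5/2
E[X²] = (1/3)·16 + (1/12)·9 + (7/12)·49 = 104/3
Var(X) = 104/3 − (5/2)² = 341/12 ≈ 28.4167

28.4167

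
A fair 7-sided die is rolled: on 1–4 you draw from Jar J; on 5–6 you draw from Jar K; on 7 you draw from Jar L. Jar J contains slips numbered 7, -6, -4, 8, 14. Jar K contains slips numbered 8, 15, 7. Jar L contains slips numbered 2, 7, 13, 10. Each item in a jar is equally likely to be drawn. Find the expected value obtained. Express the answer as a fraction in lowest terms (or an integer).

216/35

E[X | Jar J] = (7 − 6 − 4 + 8 + 14)/5 = 19/5
E[X | Jar K] = (8 + 15 + 7)/3 = 10
E[X | Jar L] = (2 + 7 + 13 + 10)/4 = 8
E[X] = (4/7)·19/5 + (2/7)·10 + (1/7)·8 = 216/35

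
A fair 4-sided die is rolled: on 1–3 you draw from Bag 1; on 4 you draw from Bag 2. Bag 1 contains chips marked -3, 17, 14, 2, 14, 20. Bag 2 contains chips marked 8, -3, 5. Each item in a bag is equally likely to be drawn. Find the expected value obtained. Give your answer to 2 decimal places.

8.83

E[X | Bag 1] = (-3 + 17 + 14 + 2 + 14 + 20)/6 = 32/3
E[X | Bag 2] = (8 − 3 + 5)/3 = 10/3
E[X] = (3/4)·32/3 + (1/4)·10/3 = 53/6 ≈ 8.83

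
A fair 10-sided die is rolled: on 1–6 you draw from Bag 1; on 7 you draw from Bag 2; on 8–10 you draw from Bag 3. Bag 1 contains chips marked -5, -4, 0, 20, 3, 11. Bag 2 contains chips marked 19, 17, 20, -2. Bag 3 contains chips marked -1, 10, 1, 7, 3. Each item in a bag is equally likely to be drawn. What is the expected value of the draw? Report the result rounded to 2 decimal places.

E[X | Bag 1] = (-5 − 4 + 0 + 20 + 3 + 11)/6 = 25/6
E[X | Bag 2] = (19 + 17 + 20 − 2)/4 = 27/2
E[X | Bag 3] = (-1 + 10 + 1 + 7 + 3)/5 = 4
E[X] = (3/5)·25/6 + (1/10)·27/2 + (3/10)·4 = 101/20 ≈ 5.05

5.05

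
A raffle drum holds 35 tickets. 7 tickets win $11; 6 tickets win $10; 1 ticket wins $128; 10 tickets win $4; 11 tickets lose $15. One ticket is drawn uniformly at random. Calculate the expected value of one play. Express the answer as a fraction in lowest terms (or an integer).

E[payout] = (7/35)·11 + (6/35)·10 + (1/35)·128 + (10/35)·4 + (11/35)·(-15) = 4

$4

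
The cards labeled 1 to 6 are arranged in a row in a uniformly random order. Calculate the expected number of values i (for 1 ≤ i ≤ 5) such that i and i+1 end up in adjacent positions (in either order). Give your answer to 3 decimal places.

For each i ∈ {1,…,5}, let Xᵢ = 1 if i and i+1 are adjacent. P(Xᵢ=1) = 2·(6−1)!/6! = 2/6.
By linearity, E[ΣXᵢ] = (5)·(2/6) = 5/3.
≈ 1.667

1.667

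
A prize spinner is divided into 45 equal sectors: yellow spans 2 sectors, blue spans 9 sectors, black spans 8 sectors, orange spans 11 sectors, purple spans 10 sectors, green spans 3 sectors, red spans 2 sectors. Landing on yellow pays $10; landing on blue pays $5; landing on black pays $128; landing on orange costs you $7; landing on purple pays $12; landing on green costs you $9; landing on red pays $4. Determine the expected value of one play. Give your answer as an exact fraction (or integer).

E[payout] = (2/45)·10 + (9/45)·5 + (8/45)·128 + (11/45)·(-7) + (10/45)·12 + (3/45)·(-9) + (2/45)·4 = 371/15

371/15 dollars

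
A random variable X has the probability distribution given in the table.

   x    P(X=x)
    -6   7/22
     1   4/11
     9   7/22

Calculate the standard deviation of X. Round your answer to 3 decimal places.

5.988

E[X] = 29/22, E[X²] = 827/22
Var(X) = E[X²] − (E[X])² = 827/22 − 841/484 = 17353/484
SD(X) = √(17353/484) ≈ 5.988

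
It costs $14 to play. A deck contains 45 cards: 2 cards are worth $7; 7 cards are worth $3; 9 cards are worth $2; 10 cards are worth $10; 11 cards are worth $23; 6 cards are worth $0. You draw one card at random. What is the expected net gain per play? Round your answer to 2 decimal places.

-$4.98

E[payout] = (2/45)·7 + (7/45)·3 + (9/45)·2 + (10/45)·10 + (11/45)·23 + (6/45)·0 = 406/45
Expected profit = 406/45 − 14 = -224/45 ≈ -$4.98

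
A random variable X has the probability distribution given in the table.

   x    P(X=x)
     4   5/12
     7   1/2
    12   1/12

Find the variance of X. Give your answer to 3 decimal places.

5.139

E[X] = (5/12)·4 + (1/2)·7 + (1/12)·12 = 37/6
E[X²] = (5/12)·16 + (1/2)·49 + (1/12)·144 = 259/6
Var(X) = 259/6 − (37/6)² = 185/36 ≈ 5.139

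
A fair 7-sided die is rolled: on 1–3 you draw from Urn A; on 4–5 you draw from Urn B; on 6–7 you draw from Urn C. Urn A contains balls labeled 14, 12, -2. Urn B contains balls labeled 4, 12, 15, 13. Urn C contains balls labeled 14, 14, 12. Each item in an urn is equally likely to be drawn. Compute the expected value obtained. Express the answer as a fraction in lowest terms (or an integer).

E[X | Urn A] = (14 + 12 − 2)/3 = 8
E[X | Urn B] = (4 + 12 + 15 + 13)/4 = 11
E[X | Urn C] = (14 + 14 + 12)/3 = 40/3
E[X] = (3/7)·8 + (2/7)·11 + (2/7)·40/3 = 218/21

218/21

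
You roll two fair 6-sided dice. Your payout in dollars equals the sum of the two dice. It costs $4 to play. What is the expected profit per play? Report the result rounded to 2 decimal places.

Distribution of the sum of the two dice: 2 w.p. 1/36, 3 w.p. 1/18, 4 w.p. 1/12, 5 w.p. 1/9, 6 w.p. 5/36, 7 w.p. 1/6, …
E[payout] = (1/36)·2 + (1/18)·3 + (1/12)·4 + (1/9)·5 + (5/36)·6 + (1/6)·7 + (5/36)·8 + (1/9)·9 + (1/12)·10 + (1/18)·11 + (1/36)·12 = 7
Expected profit = 7 − 4 = 3 ≈ $3.00

$3.00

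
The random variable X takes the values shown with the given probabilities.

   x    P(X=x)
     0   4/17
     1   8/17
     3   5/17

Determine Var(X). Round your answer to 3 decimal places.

1.287

E[X] = (4/17)·0 + (8/17)·1 + (5/17)·3 = 23/17
E[X²] = (4/17)·0 + (8/17)·1 + (5/17)·9 = 53/17
Var(X) = 53/17 − (23/17)² = 372/289 ≈ 1.287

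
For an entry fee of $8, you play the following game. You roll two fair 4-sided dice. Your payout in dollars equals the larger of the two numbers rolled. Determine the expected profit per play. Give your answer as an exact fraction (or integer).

Distribution of the larger of the two numbers rolled: 1 w.p. 1/16, 2 w.p. 3/16, 3 w.p. 5/16, 4 w.p. 7/16
E[payout] = (1/16)·1 + (3/16)·2 + (5/16)·3 + (7/16)·4 = 25/8
Expected profit = 25/8 − 8 = -39/8

-39/8 dollars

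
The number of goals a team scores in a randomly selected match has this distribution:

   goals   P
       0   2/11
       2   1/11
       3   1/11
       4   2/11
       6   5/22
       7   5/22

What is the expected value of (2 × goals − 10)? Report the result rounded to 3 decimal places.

E[2x-10] = (2/11)·(-10) + (1/11)·(-6) + (1/11)·(-4) + (2/11)·(-2) + (5/22)·2 + (5/22)·4
     = -19/11 ≈ -1.727

-1.727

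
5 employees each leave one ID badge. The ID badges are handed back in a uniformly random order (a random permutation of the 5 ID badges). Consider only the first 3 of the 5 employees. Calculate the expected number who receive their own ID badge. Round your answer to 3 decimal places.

Let Xᵢ = 1 if person i gets their own ID badge. For each i, P(Xᵢ=1) = 1/5.
By linearity of expectation, E[X₁+…+X_3] = 3·(1/5) = 3/5.
≈ 0.600

0.600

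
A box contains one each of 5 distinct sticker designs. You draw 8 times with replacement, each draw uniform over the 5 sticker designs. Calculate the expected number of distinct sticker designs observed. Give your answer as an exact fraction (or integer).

Let Xⱼ=1 if type j appears at least once. P(Xⱼ=1) = 1 − ((5−1)/5)^8 = 325089/390625.
E[#distinct] = 5·325089/390625 = 325089/78125.

325089/78125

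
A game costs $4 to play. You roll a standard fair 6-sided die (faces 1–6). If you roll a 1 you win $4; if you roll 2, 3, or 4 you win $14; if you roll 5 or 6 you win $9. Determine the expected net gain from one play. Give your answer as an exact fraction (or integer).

20/3 dollars

E[payout] = (1/6)·4 + (1/3)·9 + (1/2)·14 = 32/3
Expected profit = 32/3 − 4 = 20/3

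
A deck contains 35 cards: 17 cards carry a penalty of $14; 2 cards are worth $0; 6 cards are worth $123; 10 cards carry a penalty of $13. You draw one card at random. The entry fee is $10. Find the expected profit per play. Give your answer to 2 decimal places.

$0.57

E[payout] = (17/35)·(-14) + (2/35)·0 + (6/35)·123 + (10/35)·(-13) = 74/7
Expected profit = 74/7 − 10 = 4/7 ≈ $0.57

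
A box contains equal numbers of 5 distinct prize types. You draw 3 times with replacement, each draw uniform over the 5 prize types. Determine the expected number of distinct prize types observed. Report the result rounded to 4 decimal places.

2.4400

Let Xⱼ=1 if type j appears at least once. P(Xⱼ=1) = 1 − ((5−1)/5)^3 = 61/125.
E[#distinct] = 5·61/125 = 61/25.
≈ 2.4400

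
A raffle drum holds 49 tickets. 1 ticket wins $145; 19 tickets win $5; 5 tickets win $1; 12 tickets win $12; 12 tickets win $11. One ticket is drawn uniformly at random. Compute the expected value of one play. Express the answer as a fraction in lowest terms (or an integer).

521/49 dollars

E[payout] = (1/49)·145 + (19/49)·5 + (5/49)·1 + (12/49)·12 + (12/49)·11 = 521/49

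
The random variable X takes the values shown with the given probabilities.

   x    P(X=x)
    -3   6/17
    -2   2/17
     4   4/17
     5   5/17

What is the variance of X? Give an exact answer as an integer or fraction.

E[X] = (6/17)·(-3) + (2/17)·(-2) + (4/17)·4 + (5/17)·5 = 19/17
E[X²] = (6/17)·9 + (2/17)·4 + (4/17)·16 + (5/17)·25 = 251/17
Var(X) = 251/17 − (19/17)² = 3906/289

3906/289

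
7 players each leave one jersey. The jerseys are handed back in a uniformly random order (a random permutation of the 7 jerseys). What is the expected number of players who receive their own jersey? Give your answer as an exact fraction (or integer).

Let Xᵢ = 1 if person i gets their own jersey. For each i, P(Xᵢ=1) = 1/7.
By linearity of expectation, E[X₁+…+X_7] = 7·(1/7) = 1.

1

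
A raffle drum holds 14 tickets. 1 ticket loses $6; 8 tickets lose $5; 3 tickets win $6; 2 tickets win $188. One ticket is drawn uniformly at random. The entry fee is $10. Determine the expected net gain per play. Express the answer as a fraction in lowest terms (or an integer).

E[payout] = (1/14)·(-6) + (8/14)·(-5) + (3/14)·6 + (2/14)·188 = 174/7
Expected profit = 174/7 − 10 = 104/7

104/7 dollars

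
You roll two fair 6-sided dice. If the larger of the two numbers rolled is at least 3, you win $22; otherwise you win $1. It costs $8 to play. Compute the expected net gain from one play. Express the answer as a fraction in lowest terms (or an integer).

35/3 dollars

E[payout] = (1/9)·1 + (8/9)·22 = 59/3
Expected profit = 59/3 − 8 = 35/3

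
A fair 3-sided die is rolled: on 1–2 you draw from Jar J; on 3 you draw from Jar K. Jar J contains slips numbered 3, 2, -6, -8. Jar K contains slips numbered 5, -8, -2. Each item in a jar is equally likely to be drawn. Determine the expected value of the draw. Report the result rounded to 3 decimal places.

-2.056

E[X | Jar J] = (3 + 2 − 6 − 8)/4 = -9/4
E[X | Jar K] = (5 − 8 − 2)/3 = -5/3
E[X] = (2/3)·(-9/4) + (1/3)·(-5/3) = -37/18 ≈ -2.056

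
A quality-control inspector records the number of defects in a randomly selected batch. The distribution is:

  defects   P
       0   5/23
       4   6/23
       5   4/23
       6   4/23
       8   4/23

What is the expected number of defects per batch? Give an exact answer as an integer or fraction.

E[X] = (5/23)·0 + (6/23)·4 + (4/23)·5 + (4/23)·6 + (4/23)·8
     = 100/23

100/23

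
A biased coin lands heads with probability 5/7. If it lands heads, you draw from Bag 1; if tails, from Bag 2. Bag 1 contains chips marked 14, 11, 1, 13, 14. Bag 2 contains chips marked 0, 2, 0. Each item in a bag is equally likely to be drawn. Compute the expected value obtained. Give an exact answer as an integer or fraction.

163/21

E[X | Bag 1] = (14 + 11 + 1 + 13 + 14)/5 = 53/5
E[X | Bag 2] = (0 + 2 + 0)/3 = 2/3
E[X] = (5/7)·53/5 + (2/7)·2/3 = 163/21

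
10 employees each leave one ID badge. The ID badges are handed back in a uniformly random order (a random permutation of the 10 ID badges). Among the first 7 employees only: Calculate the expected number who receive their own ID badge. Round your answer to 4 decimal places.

0.7000

Let Xᵢ = 1 if person i gets their own ID badge. For each i, P(Xᵢ=1) = 1/10.
By linearity of expectation, E[X₁+…+X_7] = 7·(1/10) = 7/10.
≈ 0.7000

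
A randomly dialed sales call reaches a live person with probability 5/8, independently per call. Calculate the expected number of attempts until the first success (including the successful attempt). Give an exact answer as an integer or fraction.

For a geometric distribution, E[trials] = 1/p = 1/(5/8) = 8/5.

8/5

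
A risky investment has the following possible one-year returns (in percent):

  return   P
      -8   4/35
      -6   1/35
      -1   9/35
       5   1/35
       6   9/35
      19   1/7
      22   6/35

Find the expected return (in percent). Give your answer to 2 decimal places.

6.83

E[X] = (4/35)·(-8) + (1/35)·(-6) + (9/35)·(-1) + (1/35)·5 + (9/35)·6 + (1/7)·19 + (6/35)·22
     = 239/35 ≈ 6.83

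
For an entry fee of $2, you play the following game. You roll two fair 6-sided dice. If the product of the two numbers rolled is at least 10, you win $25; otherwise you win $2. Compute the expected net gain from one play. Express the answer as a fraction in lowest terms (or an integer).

E[payout] = (17/36)·2 + (19/36)·25 = 509/36
Expected profit = 509/36 − 2 = 437/36

437/36 dollars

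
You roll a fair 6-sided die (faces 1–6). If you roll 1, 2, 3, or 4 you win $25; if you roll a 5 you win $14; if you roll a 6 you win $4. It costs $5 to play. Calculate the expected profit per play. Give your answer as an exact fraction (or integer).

44/3 dollars

E[payout] = (1/6)·4 + (1/6)·14 + (2/3)·25 = 59/3
Expected profit = 59/3 − 5 = 44/3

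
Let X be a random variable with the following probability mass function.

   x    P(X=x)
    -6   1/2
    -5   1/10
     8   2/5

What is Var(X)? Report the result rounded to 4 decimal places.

E[X] = (1/2)·(-6) + (1/10)·(-5) + (2/5)·8 = -3/10
E[X²] = (1/2)·36 + (1/10)·25 + (2/5)·64 = 461/10
Var(X) = 461/10 − (-3/10)² = 4601/100 ≈ 46.0100

46.0100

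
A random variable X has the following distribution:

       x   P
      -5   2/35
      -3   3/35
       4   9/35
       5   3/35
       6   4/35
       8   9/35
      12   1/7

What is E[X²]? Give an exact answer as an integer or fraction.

E[X²] = (2/35)·25 + (3/35)·9 + (9/35)·16 + (3/35)·25 + (4/35)·36 + (9/35)·64 + (1/7)·144
     = 248/5

248/5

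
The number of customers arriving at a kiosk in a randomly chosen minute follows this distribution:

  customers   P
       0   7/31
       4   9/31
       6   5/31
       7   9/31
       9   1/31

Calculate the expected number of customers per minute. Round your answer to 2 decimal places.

4.45

E[X] = (7/31)·0 + (9/31)·4 + (5/31)·6 + (9/31)·7 + (1/31)·9
     = 138/31 ≈ 4.45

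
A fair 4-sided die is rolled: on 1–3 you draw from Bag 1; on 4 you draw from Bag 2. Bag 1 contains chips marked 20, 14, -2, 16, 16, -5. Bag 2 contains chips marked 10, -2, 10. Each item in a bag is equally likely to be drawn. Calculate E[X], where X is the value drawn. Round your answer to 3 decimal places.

8.875

E[X | Bag 1] = (20 + 14 − 2 + 16 + 16 − 5)/6 = 59/6
E[X | Bag 2] = (10 − 2 + 10)/3 = 6
E[X] = (3/4)·59/6 + (1/4)·6 = 71/8 ≈ 8.875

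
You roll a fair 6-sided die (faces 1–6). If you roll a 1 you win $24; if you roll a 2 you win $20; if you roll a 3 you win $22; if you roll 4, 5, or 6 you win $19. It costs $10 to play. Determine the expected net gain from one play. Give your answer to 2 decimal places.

$10.50

E[payout] = (1/2)·19 + (1/6)·20 + (1/6)·22 + (1/6)·24 = 41/2
Expected profit = 41/2 − 10 = 21/2 ≈ $10.50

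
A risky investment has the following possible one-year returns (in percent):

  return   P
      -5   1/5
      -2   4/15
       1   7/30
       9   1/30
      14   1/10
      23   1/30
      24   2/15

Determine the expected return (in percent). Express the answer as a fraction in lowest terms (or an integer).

E[X] = (1/5)·(-5) + (4/15)·(-2) + (7/30)·1 + (1/30)·9 + (1/10)·14 + (1/30)·23 + (2/15)·24
     = 131/30

131/30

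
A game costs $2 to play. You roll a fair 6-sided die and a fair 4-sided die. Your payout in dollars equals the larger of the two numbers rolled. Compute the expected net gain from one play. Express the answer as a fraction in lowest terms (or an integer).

Distribution of the larger of the two numbers rolled: 1 w.p. 1/24, 2 w.p. 1/8, 3 w.p. 5/24, 4 w.p. 7/24, 5 w.p. 1/6, 6 w.p. 1/6
E[payout] = (1/24)·1 + (1/8)·2 + (5/24)·3 + (7/24)·4 + (1/6)·5 + (1/6)·6 = 47/12
Expected profit = 47/12 − 2 = 23/12

23/12 dollars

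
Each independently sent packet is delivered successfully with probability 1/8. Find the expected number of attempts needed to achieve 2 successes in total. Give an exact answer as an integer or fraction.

By linearity (sum of 2 independent geometric waits), E[trials] = 2/p = 2/(1/8) = 16.

16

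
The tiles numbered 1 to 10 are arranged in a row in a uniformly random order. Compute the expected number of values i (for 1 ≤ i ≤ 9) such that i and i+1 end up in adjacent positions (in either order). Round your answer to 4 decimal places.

1.8000

For each i ∈ {1,…,9}, let Xᵢ = 1 if i and i+1 are adjacent. P(Xᵢ=1) = 2·(10−1)!/10! = 2/10.
By linearity, E[ΣXᵢ] = (9)·(2/10) = 9/5.
≈ 1.8000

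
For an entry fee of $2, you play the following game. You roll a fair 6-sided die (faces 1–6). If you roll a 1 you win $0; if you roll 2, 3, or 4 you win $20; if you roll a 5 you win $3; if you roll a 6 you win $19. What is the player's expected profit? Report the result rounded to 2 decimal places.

E[payout] = (1/6)·0 + (1/6)·3 + (1/6)·19 + (1/2)·20 = 41/3
Expected profit = 41/3 − 2 = 35/3 ≈ $11.67

$11.67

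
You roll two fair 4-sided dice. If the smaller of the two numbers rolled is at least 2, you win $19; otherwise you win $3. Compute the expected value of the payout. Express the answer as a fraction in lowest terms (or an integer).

$12

E[payout] = (7/16)·3 + (9/16)·19 = 12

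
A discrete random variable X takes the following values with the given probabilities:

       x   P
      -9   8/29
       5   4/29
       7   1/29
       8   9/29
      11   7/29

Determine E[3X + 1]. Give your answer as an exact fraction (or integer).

341/29

E[3x+1] = (8/29)·(-26) + (4/29)·16 + (1/29)·22 + (9/29)·25 + (7/29)·34
     = 341/29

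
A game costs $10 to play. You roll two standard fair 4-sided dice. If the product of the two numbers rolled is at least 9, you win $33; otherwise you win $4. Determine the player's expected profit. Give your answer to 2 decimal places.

E[payout] = (3/4)·4 + (1/4)·33 = 45/4
Expected profit = 45/4 − 10 = 5/4 ≈ $1.25

$1.25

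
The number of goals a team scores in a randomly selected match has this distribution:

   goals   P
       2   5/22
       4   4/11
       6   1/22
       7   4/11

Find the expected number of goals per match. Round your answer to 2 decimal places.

E[X] = (5/22)·2 + (4/11)·4 + (1/22)·6 + (4/11)·7
     = 52/11 ≈ 4.73

4.73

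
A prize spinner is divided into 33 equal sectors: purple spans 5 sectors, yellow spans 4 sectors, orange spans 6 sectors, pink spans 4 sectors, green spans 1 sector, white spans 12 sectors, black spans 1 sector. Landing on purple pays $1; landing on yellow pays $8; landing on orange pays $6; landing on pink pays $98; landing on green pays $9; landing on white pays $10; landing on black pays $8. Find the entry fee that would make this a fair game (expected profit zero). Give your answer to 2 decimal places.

E[payout] = (5/33)·1 + (4/33)·8 + (6/33)·6 + (4/33)·98 + (1/33)·9 + (12/33)·10 + (1/33)·8 = 602/33
Fair fee = E[payout] = 602/33 ≈ $18.24

$18.24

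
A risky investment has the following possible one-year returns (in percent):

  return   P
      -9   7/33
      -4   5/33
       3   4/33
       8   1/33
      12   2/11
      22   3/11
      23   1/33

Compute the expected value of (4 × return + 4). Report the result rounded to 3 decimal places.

E[4x+4] = (7/33)·(-32) + (5/33)·(-12) + (4/33)·16 + (1/33)·36 + (2/11)·52 + (3/11)·92 + (1/33)·96
     = 1052/33 ≈ 31.879

31.879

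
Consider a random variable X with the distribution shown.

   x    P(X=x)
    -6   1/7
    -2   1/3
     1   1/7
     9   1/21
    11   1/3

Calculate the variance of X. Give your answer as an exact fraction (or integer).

6386/147

E[X] = (1/7)·(-6) + (1/3)·(-2) + (1/7)·1 + (1/21)·9 + (1/3)·11 = 19/7
E[X²] = (1/7)·36 + (1/3)·4 + (1/7)·1 + (1/21)·81 + (1/3)·121 = 1067/21
Var(X) = 1067/21 − (19/7)² = 6386/147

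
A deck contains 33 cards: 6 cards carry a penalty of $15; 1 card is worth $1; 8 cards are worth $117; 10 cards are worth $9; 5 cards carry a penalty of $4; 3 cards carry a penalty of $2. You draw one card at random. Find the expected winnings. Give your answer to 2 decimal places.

$27.61

E[payout] = (6/33)·(-15) + (1/33)·1 + (8/33)·117 + (10/33)·9 + (5/33)·(-4) + (3/33)·(-2) = 911/33
≈ $27.61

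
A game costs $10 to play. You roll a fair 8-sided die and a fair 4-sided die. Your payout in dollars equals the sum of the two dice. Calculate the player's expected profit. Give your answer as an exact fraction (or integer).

Distribution of the sum of the two dice: 2 w.p. 1/32, 3 w.p. 1/16, 4 w.p. 3/32, 5 w.p. 1/8, 6 w.p. 1/8, 7 w.p. 1/8, …
E[payout] = (1/32)·2 + (1/16)·3 + (3/32)·4 + (1/8)·5 + (1/8)·6 + (1/8)·7 + (1/8)·8 + (1/8)·9 + (3/32)·10 + (1/16)·11 + (1/32)·12 = 7
Expected profit = 7 − 10 = -3

-$3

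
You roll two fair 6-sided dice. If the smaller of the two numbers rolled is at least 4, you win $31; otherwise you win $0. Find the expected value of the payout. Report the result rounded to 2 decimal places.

E[payout] = (3/4)·0 + (1/4)·31 = 31/4
≈ $7.75

$7.75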